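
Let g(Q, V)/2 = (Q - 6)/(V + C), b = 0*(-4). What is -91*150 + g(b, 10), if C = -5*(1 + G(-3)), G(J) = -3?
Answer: -68253/5 ≈ -13651.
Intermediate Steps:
C = 10 (C = -5*(1 - 3) = -5*(-2) = 10)
b = 0
g(Q, V) = 2*(-6 + Q)/(10 + V) (g(Q, V) = 2*((Q - 6)/(V + 10)) = 2*((-6 + Q)/(10 + V)) = 2*(-6 + Q)/(10 + V))
-91*150 + g(b, 10) = -91*150 + 2*(-6 + 0)/(10 + 10) = -13650 + 2*(-6)/20 = -13650 + 2*(1/20)*(-6) = -13650 - ⅗ = -68253/5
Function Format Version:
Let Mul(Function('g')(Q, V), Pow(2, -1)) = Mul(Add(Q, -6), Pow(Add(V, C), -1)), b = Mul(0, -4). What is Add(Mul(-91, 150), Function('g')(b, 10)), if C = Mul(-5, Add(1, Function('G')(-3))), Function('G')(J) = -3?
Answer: Rational(-68253, 5) ≈ -13651.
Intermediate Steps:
C = 10 (C = Mul(-5, Add(1, -3)) = Mul(-5, -2) = 10)
b = 0
Function('g')(Q, V) = Mul(2, Pow(Add(10, V), -1), Add(-6, Q)) (Function('g')(Q, V) = Mul(2, Mul(Add(Q, -6), Pow(Add(V, 10), -1))) = Mul(2, Mul(Add(-6, Q), Pow(Add(10, V), -1))) = Mul(2, Mul(Pow(Add(10, V), -1), Add(-6, Q))) = Mul(2, Pow(Add(10, V), -1), Add(-6, Q)))
Add(Mul(-91, 150), Function('g')(b, 10)) = Add(Mul(-91, 150), Mul(2, Pow(Add(10, 10), -1), Add(-6, 0))) = Add(-13650, Mul(2, Pow(20, -1), -6)) = Add(-13650, Mul(2, Rational(1, 20), -6)) = Add(-13650, Rational(-3, 5)) = Rational(-68253, 5)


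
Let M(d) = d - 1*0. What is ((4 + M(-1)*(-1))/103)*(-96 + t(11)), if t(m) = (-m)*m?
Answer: -1085/103 ≈ -10.534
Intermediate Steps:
M(d) = d (M(d) = d + 0 = d)
t(m) = -m²
((4 + M(-1)*(-1))/103)*(-96 + t(11)) = ((4 - 1*(-1))/103)*(-96 - 1*11²) = ((4 + 1)*(1/103))*(-96 - 1*121) = (5*(1/103))*(-96 - 121) = (5/103)*(-217) = -1085/103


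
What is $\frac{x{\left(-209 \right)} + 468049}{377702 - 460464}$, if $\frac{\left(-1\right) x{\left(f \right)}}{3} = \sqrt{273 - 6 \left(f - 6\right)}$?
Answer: $- \frac{468049}{82762} + \frac{3 \sqrt{1563}}{82762} \approx -5.6539$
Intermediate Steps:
$x{\left(f \right)} = - 3 \sqrt{309 - 6 f}$ ($x{\left(f \right)} = - 3 \sqrt{273 - 6 \left(f - 6\right)} = - 3 \sqrt{273 - 6 \left(-6 + f\right)} = - 3 \sqrt{273 - \left(-36 + 6 f\right)} = - 3 \sqrt{309 - 6 f}$)
$\frac{x{\left(-209 \right)} + 468049}{377702 - 460464} = \frac{- 3 \sqrt{309 - -1254} + 468049}{377702 - 460464} = \frac{- 3 \sqrt{309 + 1254} + 468049}{-82762} = \left(- 3 \sqrt{1563} + 468049\right) \left(- \frac{1}{82762}\right) = \left(468049 - 3 \sqrt{1563}\right) \left(- \frac{1}{82762}\right) = - \frac{468049}{82762} + \frac{3 \sqrt{1563}}{82762}$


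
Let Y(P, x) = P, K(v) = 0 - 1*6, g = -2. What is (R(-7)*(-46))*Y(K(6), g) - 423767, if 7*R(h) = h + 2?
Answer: -2967749/7 ≈ -4.2396e+5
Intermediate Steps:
K(v) = -6 (K(v) = 0 - 6 = -6)
R(h) = 2/7 + h/7 (R(h) = (h + 2)/7 = (2 + h)/7 = 2/7 + h/7)
(R(-7)*(-46))*Y(K(6), g) - 423767 = ((2/7 + (1/7)*(-7))*(-46))*(-6) - 423767 = ((2/7 - 1)*(-46))*(-6) - 423767 = -5/7*(-46)*(-6) - 423767 = (230/7)*(-6) - 423767 = -1380/7 - 423767 = -2967749/7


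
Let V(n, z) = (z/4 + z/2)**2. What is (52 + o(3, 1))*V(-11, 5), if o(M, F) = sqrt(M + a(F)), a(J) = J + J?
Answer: 2925/4 + 225*sqrt(5)/16 ≈ 762.69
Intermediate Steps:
a(J) = 2*J
o(M, F) = sqrt(M + 2*F)
V(n, z) = 9*z**2/16 (V(n, z) = (z*(1/4) + z*(1/2))**2 = (z/4 + z/2)**2 = (3*z/4)**2 = 9*z**2/16)
(52 + o(3, 1))*V(-11, 5) = (52 + sqrt(3 + 2*1))*((9/16)*5**2) = (52 + sqrt(3 + 2))*((9/16)*25) = (52 + sqrt(5))*(225/16) = 2925/4 + 225*sqrt(5)/16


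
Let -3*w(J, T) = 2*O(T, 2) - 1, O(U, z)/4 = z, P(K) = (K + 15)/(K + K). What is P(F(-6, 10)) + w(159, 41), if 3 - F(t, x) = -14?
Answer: -69/17 ≈ -4.0588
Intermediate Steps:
F(t, x) = 17 (F(t, x) = 3 - 1*(-14) = 3 + 14 = 17)
P(K) = (15 + K)/(2*K) (P(K) = (15 + K)/((2*K)) = (15 + K)*(1/(2*K)) = (15 + K)/(2*K))
O(U, z) = 4*z
w(J, T) = -5 (w(J, T) = -(2*(4*2) - 1)/3 = -(2*8 - 1)/3 = -(16 - 1)/3 = -⅓*15 = -5)
P(F(-6, 10)) + w(159, 41) = (½)*(15 + 17)/17 - 5 = (½)*(1/17)*32 - 5 = 16/17 - 5 = -69/17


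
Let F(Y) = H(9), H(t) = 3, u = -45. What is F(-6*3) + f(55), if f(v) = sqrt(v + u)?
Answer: 3 + sqrt(10) ≈ 6.1623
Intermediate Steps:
F(Y) = 3
f(v) = sqrt(-45 + v) (f(v) = sqrt(v - 45) = sqrt(-45 + v))
F(-6*3) + f(55) = 3 + sqrt(-45 + 55) = 3 + sqrt(10)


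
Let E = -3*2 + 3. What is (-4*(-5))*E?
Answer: -60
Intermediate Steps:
E = -3 (E = -6 + 3 = -3)
(-4*(-5))*E = -4*(-5)*(-3) = 20*(-3) = -60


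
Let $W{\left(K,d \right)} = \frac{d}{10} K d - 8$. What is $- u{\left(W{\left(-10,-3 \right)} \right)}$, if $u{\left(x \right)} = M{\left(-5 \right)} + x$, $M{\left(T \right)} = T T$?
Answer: $-8$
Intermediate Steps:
$M{\left(T \right)} = T^{2}$
$W{\left(K,d \right)} = -8 + \frac{K d^{2}}{10}$ ($W{\left(K,d \right)} = d \frac{1}{10} K d - 8 = \frac{d}{10} K d - 8 = \frac{K d}{10} d - 8 = \frac{K d^{2}}{10} - 8 = -8 + \frac{K d^{2}}{10}$)
$u{\left(x \right)} = 25 + x$ ($u{\left(x \right)} = \left(-5\right)^{2} + x = 25 + x$)
$- u{\left(W{\left(-10,-3 \right)} \right)} = - (25 + \left(-8 + \frac{1}{10} \left(-10\right) \left(-3\right)^{2}\right)) = - (25 + \left(-8 + \frac{1}{10} \left(-10\right) 9\right)) = - (25 - 17) = \left(-1\right) 8 = -8$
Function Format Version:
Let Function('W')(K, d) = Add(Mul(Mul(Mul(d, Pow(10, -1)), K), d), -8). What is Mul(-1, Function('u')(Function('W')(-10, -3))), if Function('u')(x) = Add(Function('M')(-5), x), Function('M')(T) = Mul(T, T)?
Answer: -8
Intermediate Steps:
Function('M')(T) = Pow(T, 2)
Function('W')(K, d) = Add(-8, Mul(Rational(1, 10), K, Pow(d, 2))) (Function('W')(K, d) = Add(Mul(Mul(Mul(d, Rational(1, 10)), K), d), -8) = Add(Mul(Mul(Mul(Rational(1, 10), d), K), d), -8) = Add(Mul(Mul(Rational(1, 10), K, d), d), -8) = Add(Mul(Rational(1, 10), K, Pow(d, 2)), -8) = Add(-8, Mul(Rational(1, 10), K, Pow(d, 2))))
Function('u')(x) = Add(25, x) (Function('u')(x) = Add(Pow(-5, 2), x) = Add(25, x))
Mul(-1, Function('u')(Function('W')(-10, -3))) = Mul(-1, Add(25, Add(-8, Mul(Rational(1, 10), -10, Pow(-3, 2))))) = Mul(-1, Add(25, Add(-8, Mul(Rational(1, 10), -10, 9)))) = Mul(-1, Add(25, Add(-8, -9))) = Mul(-1, Add(25, -17)) = Mul(-1, 8) = -8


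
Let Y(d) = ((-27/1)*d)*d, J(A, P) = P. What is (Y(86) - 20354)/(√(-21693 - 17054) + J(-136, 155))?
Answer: -17053565/31386 + 110023*I*√38747/31386 ≈ -543.35 + 690.03*I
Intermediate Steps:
Y(d) = -27*d² (Y(d) = ((-27*1)*d)*d = (-27*d)*d = -27*d²)
(Y(86) - 20354)/(√(-21693 - 17054) + J(-136, 155)) = (-27*86² - 20354)/(√(-21693 - 17054) + 155) = (-27*7396 - 20354)/(√(-38747) + 155) = (-199692 - 20354)/(I*√38747 + 155) = -220046/(155 + I*√38747)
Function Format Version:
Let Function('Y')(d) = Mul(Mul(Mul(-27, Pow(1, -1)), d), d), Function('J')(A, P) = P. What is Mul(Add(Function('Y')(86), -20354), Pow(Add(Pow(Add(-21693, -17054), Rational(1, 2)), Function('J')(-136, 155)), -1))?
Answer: Add(Rational(-17053565, 31386), Mul(Rational(110023, 31386), I, Pow(38747, Rational(1, 2)))) ≈ Add(-543.35, Mul(690.03, I))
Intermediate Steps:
Function('Y')(d) = Mul(-27, Pow(d, 2)) (Function('Y')(d) = Mul(Mul(Mul(-27, 1), d), d) = Mul(Mul(-27, d), d) = Mul(-27, Pow(d, 2)))
Mul(Add(Function('Y')(86), -20354), Pow(Add(Pow(Add(-21693, -17054), Rational(1, 2)), Function('J')(-136, 155)), -1)) = Mul(Add(Mul(-27, Pow(86, 2)), -20354), Pow(Add(Pow(Add(-21693, -17054), Rational(1, 2)), 155), -1)) = Mul(Add(Mul(-27, 7396), -20354), Pow(Add(Pow(-38747, Rational(1, 2)), 155), -1)) = Mul(Add(-199692, -20354), Pow(Add(Mul(I, Pow(38747, Rational(1, 2))), 155), -1)) = Mul(-220046, Pow(Add(155, Mul(I, Pow(38747, Rational(1, 2)))), -1))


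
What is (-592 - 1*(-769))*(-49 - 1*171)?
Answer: -38940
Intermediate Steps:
(-592 - 1*(-769))*(-49 - 1*171) = (-592 + 769)*(-49 - 171) = 177*(-220) = -38940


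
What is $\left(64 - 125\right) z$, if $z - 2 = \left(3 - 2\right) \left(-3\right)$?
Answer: $61$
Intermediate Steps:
$z = -1$ ($z = 2 + \left(3 - 2\right) \left(-3\right) = 2 + 1 \left(-3\right) = 2 - 3 = -1$)
$\left(64 - 125\right) z = \left(64 - 125\right) \left(-1\right) = \left(-61\right) \left(-1\right) = 61$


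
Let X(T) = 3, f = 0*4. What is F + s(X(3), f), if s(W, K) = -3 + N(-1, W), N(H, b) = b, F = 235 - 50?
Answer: 185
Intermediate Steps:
f = 0
F = 185
s(W, K) = -3 + W
F + s(X(3), f) = 185 + (-3 + 3) = 185 + 0 = 185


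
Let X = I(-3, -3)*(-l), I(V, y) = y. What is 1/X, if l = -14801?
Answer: -1/44403 ≈ -2.2521e-5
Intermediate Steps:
X = -44403 (X = -(-3)*(-14801) = -3*14801 = -44403)
1/X = 1/(-44403) = -1/44403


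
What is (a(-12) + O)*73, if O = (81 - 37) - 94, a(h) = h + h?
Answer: -5402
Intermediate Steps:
a(h) = 2*h
O = -50 (O = 44 - 94 = -50)
(a(-12) + O)*73 = (2*(-12) - 50)*73 = (-24 - 50)*73 = -74*73 = -5402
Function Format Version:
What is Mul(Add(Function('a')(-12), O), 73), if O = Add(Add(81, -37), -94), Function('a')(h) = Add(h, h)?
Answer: -5402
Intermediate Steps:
Function('a')(h) = Mul(2, h)
O = -50 (O = Add(44, -94) = -50)
Mul(Add(Function('a')(-12), O), 73) = Mul(Add(Mul(2, -12), -50), 73) = Mul(Add(-24, -50), 73) = Mul(-74, 73) = -5402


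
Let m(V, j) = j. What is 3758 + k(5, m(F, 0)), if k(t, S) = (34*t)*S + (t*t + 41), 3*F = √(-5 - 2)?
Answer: 3824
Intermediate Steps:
F = I*√7/3 (F = √(-5 - 2)/3 = √(-7)/3 = (I*√7)/3 = I*√7/3 ≈ 0.88192*I)
k(t, S) = 41 + t² + 34*S*t (k(t, S) = 34*S*t + (t² + 41) = 34*S*t + (41 + t²) = 41 + t² + 34*S*t)
3758 + k(5, m(F, 0)) = 3758 + (41 + 5² + 34*0*5) = 3758 + (41 + 25 + 0) = 3758 + 66 = 3824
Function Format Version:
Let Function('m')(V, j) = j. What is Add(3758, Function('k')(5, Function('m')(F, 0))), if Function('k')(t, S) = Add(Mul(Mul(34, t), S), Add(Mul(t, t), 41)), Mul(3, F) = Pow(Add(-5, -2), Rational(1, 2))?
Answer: 3824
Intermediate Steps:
F = Mul(Rational(1, 3), I, Pow(7, Rational(1, 2))) (F = Mul(Rational(1, 3), Pow(Add(-5, -2), Rational(1, 2))) = Mul(Rational(1, 3), Pow(-7, Rational(1, 2))) = Mul(Rational(1, 3), Mul(I, Pow(7, Rational(1, 2)))) = Mul(Rational(1, 3), I, Pow(7, Rational(1, 2))) ≈ Mul(0.88192, I))
Function('k')(t, S) = Add(41, Pow(t, 2), Mul(34, S, t)) (Function('k')(t, S) = Add(Mul(34, S, t), Add(Pow(t, 2), 41)) = Add(Mul(34, S, t), Add(41, Pow(t, 2))) = Add(41, Pow(t, 2), Mul(34, S, t)))
Add(3758, Function('k')(5, Function('m')(F, 0))) = Add(3758, Add(41, Pow(5, 2), Mul(34, 0, 5))) = Add(3758, Add(41, 25, 0)) = Add(3758, 66) = 3824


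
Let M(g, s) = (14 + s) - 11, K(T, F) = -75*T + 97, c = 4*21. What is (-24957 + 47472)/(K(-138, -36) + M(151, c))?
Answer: 22515/10534 ≈ 2.1374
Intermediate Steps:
c = 84
K(T, F) = 97 - 75*T
M(g, s) = 3 + s
(-24957 + 47472)/(K(-138, -36) + M(151, c)) = (-24957 + 47472)/((97 - 75*(-138)) + (3 + 84)) = 22515/((97 + 10350) + 87) = 22515/(10447 + 87) = 22515/10534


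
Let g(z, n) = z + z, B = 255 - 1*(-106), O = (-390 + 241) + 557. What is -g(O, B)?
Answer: -816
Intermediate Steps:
O = 408 (O = -149 + 557 = 408)
B = 361 (B = 255 + 106 = 361)
g(z, n) = 2*z
-g(O, B) = -2*408 = -1*816 = -816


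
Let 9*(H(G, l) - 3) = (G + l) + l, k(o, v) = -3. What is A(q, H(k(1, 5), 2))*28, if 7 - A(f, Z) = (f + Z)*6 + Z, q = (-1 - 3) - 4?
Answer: 8372/9 ≈ 930.22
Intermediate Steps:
H(G, l) = 3 + G/9 + 2*l/9 (H(G, l) = 3 + ((G + l) + l)/9 = 3 + (G + 2*l)/9 = 3 + (G/9 + 2*l/9) = 3 + G/9 + 2*l/9)
q = -8 (q = -4 - 4 = -8)
A(f, Z) = 7 - 7*Z - 6*f (A(f, Z) = 7 - ((f + Z)*6 + Z) = 7 - ((Z + f)*6 + Z) = 7 - ((6*Z + 6*f) + Z) = 7 - (6*f + 7*Z) = 7 + (-7*Z - 6*f) = 7 - 7*Z - 6*f)
A(q, H(k(1, 5), 2))*28 = (7 - 7*(3 + (1/9)*(-3) + (2/9)*2) - 6*(-8))*28 = (7 - 7*(3 - 1/3 + 4/9) + 48)*28 = (7 - 7*28/9 + 48)*28 = (7 - 196/9 + 48)*28 = (299/9)*28 = 8372/9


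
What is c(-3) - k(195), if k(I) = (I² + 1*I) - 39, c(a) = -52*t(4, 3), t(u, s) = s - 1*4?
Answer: -38129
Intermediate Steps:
t(u, s) = -4 + s (t(u, s) = s - 4 = -4 + s)
c(a) = 52 (c(a) = -52*(-4 + 3) = -52*(-1) = 52)
k(I) = -39 + I + I² (k(I) = (I² + I) - 39 = (I + I²) - 39 = -39 + I + I²)
c(-3) - k(195) = 52 - (-39 + 195 + 195²) = 52 - (-39 + 195 + 38025) = 52 - 1*38181 = 52 - 38181 = -38129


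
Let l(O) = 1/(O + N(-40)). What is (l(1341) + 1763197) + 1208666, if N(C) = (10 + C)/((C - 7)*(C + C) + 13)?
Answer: 15036328079642/5059563 ≈ 2.9719e+6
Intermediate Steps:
N(C) = (10 + C)/(13 + 2*C*(-7 + C)) (N(C) = (10 + C)/((-7 + C)*(2*C) + 13) = (10 + C)/(2*C*(-7 + C) + 13) = (10 + C)/(13 + 2*C*(-7 + C)))
l(O) = 1/(-30/3773 + O) (l(O) = 1/(O + (10 - 40)/(13 - 14*(-40) + 2*(-40)²)) = 1/(O - 30/(13 + 560 + 2*1600)) = 1/(O - 30/(13 + 560 + 3200)) = 1/(O - 30/3773) = 1/(-30/3773 + O))
(l(1341) + 1763197) + 1208666 = (3773/(-30 + 3773*1341) + 1763197) + 1208666 = (3773/(-30 + 5059593) + 1763197) + 1208666 = (3773/5059563 + 1763197) + 1208666 = 8921006306684/5059563 + 1208666 = 15036328079642/5059563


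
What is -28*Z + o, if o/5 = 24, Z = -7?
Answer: 316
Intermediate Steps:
o = 120 (o = 5*24 = 120)
-28*Z + o = -28*(-7) + 120 = 196 + 120 = 316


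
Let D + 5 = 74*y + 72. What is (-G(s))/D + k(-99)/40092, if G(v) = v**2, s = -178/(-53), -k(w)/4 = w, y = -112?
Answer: 867918281/77153008049 ≈ 0.011249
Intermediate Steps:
k(w) = -4*w
s = 178/53 (s = -178*(-1/53) = 178/53 ≈ 3.3585)
D = -8221 (D = -5 + (74*(-112) + 72) = -5 + (-8288 + 72) = -5 - 8216 = -8221)
(-G(s))/D + k(-99)/40092 = -(178/53)**2/(-8221) - 4*(-99)/40092 = -1*31684/2809*(-1/8221) + 396*(1/40092) = -31684/2809*(-1/8221) + 33/3341 = 31684/23092789 + 33/3341 = 867918281/77153008049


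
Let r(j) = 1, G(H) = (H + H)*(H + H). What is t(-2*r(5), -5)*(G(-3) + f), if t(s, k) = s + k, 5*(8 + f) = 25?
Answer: -231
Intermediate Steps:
G(H) = 4*H² (G(H) = (2*H)*(2*H) = 4*H²)
f = -3 (f = -8 + (⅕)*25 = -8 + 5 = -3)
t(s, k) = k + s
t(-2*r(5), -5)*(G(-3) + f) = (-5 - 2*1)*(4*(-3)² - 3) = (-5 - 2)*(4*9 - 3) = -7*(36 - 3) = -7*33 = -231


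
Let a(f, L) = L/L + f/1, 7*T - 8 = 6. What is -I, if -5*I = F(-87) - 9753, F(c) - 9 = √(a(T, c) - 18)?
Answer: -9744/5 + I*√15/5 ≈ -1948.8 + 0.7746*I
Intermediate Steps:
T = 2 (T = 8/7 + (⅐)*6 = 8/7 + 6/7 = 2)
a(f, L) = 1 + f (a(f, L) = 1 + f*1 = 1 + f)
F(c) = 9 + I*√15 (F(c) = 9 + √((1 + 2) - 18) = 9 + √(3 - 18) = 9 + √(-15) = 9 + I*√15)
I = 9744/5 - I*√15/5 (I = -((9 + I*√15) - 9753)/5 = -(-9744 + I*√15)/5 = 9744/5 - I*√15/5 ≈ 1948.8 - 0.7746*I)
-I = -(9744/5 - I*√15/5) = -9744/5 + I*√15/5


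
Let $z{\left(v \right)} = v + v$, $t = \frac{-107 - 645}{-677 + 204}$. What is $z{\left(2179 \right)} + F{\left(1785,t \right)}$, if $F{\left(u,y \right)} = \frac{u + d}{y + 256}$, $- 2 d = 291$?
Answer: $\frac{1063508407}{243680} \approx 4364.4$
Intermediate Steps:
$d = - \frac{291}{2}$ ($d = \left(- \frac{1}{2}\right) 291 = - \frac{291}{2} \approx -145.5$)
$t = \frac{752}{473}$ ($t = - \frac{752}{-473} = \left(-752\right) \left(- \frac{1}{473}\right) = \frac{752}{473} \approx 1.5899$)
$z{\left(v \right)} = 2 v$
$F{\left(u,y \right)} = \frac{- \frac{291}{2} + u}{256 + y}$ ($F{\left(u,y \right)} = \frac{u - \frac{291}{2}}{y + 256} = \frac{- \frac{291}{2} + u}{256 + y}$)
$z{\left(2179 \right)} + F{\left(1785,t \right)} = 2 \cdot 2179 + \frac{- \frac{291}{2} + 1785}{256 + \frac{752}{473}} = 4358 + \frac{1}{\frac{121840}{473}} \cdot \frac{3279}{2} = 4358 + \frac{473}{121840} \cdot \frac{3279}{2} = 4358 + \frac{1550967}{243680} = \frac{1063508407}{243680}$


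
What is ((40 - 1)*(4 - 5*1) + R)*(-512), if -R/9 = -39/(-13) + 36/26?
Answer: 522240/13 ≈ 40172.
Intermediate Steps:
R = -513/13 (R = -9*(-39/(-13) + 36/26) = -9*(-39*(-1/13) + 36*(1/26)) = -9*(3 + 18/13) = -9*57/13 = -513/13 ≈ -39.462)
((40 - 1)*(4 - 5*1) + R)*(-512) = ((40 - 1)*(4 - 5*1) - 513/13)*(-512) = (39*(4 - 5) - 513/13)*(-512) = (39*(-1) - 513/13)*(-512) = (-39 - 513/13)*(-512) = -1020/13*(-512) = 522240/13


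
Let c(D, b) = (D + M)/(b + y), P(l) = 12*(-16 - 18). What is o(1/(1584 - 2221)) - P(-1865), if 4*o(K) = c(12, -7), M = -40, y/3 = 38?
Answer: 43649/107 ≈ 407.93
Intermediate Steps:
y = 114 (y = 3*38 = 114)
P(l) = -408 (P(l) = 12*(-34) = -408)
c(D, b) = (-40 + D)/(114 + b) (c(D, b) = (D - 40)/(b + 114) = (-40 + D)/(114 + b))
o(K) = -7/107 (o(K) = ((-40 + 12)/(114 - 7))/4 = (-28/107)/4 = ((1/107)*(-28))/4 = (1/4)*(-28/107) = -7/107)
o(1/(1584 - 2221)) - P(-1865) = -7/107 - 1*(-408) = -7/107 + 408 = 43649/107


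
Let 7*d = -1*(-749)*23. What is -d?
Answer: -2461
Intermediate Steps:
d = 2461 (d = (-1*(-749)*23)/7 = (749*23)/7 = (1/7)*17227 = 2461)
-d = -1*2461 = -2461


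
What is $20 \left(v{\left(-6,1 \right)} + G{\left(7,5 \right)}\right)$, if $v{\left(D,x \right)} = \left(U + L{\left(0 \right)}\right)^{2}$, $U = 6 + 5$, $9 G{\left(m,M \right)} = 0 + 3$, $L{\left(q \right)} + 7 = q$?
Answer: $\frac{980}{3} \approx 326.67$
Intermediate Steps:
$L{\left(q \right)} = -7 + q$
$G{\left(m,M \right)} = \frac{1}{3}$ ($G{\left(m,M \right)} = \frac{0 + 3}{9} = \frac{1}{9} \cdot 3 = \frac{1}{3}$)
$U = 11$
$v{\left(D,x \right)} = 16$ ($v{\left(D,x \right)} = \left(11 + \left(-7 + 0\right)\right)^{2} = \left(11 - 7\right)^{2} = 4^{2} = 16$)
$20 \left(v{\left(-6,1 \right)} + G{\left(7,5 \right)}\right) = 20 \left(16 + \frac{1}{3}\right) = 20 \cdot \frac{49}{3} = \frac{980}{3}$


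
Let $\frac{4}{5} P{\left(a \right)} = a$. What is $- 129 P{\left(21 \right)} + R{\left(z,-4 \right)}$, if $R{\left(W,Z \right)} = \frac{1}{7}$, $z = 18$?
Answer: $- \frac{94811}{28} \approx -3386.1$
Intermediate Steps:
$P{\left(a \right)} = \frac{5 a}{4}$
$R{\left(W,Z \right)} = \frac{1}{7}$
$- 129 P{\left(21 \right)} + R{\left(z,-4 \right)} = - 129 \cdot \frac{5}{4} \cdot 21 + \frac{1}{7} = \left(-129\right) \frac{105}{4} + \frac{1}{7} = - \frac{13545}{4} + \frac{1}{7} = - \frac{94811}{28}$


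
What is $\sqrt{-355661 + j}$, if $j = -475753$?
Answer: $i \sqrt{831414} \approx 911.82 i$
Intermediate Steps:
$\sqrt{-355661 + j} = \sqrt{-355661 - 475753} = \sqrt{-831414} = i \sqrt{831414}$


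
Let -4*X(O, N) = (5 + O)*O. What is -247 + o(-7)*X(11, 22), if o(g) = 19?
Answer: -1083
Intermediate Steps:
X(O, N) = -O*(5 + O)/4 (X(O, N) = -(5 + O)*O/4 = -O*(5 + O)/4)
-247 + o(-7)*X(11, 22) = -247 + 19*(-¼*11*(5 + 11)) = -247 + 19*(-¼*11*16) = -247 + 19*(-44) = -247 - 836 = -1083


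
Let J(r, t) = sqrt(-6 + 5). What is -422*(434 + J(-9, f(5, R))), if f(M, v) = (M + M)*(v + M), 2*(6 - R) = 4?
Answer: -183148 - 422*I ≈ -1.8315e+5 - 422.0*I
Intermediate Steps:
R = 4 (R = 6 - 1/2*4 = 6 - 2 = 4)
f(M, v) = 2*M*(M + v) (f(M, v) = (2*M)*(M + v) = 2*M*(M + v))
J(r, t) = I (J(r, t) = sqrt(-1) = I)
-422*(434 + J(-9, f(5, R))) = -422*(434 + I) = -183148 - 422*I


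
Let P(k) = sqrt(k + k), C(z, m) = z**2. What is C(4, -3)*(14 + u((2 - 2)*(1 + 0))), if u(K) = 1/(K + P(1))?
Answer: 224 + 8*sqrt(2) ≈ 235.31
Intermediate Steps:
P(k) = sqrt(2)*sqrt(k) (P(k) = sqrt(2*k) = sqrt(2)*sqrt(k))
u(K) = 1/(K + sqrt(2)) (u(K) = 1/(K + sqrt(2)*sqrt(1)) = 1/(K + sqrt(2)*1) = 1/(K + sqrt(2)))
C(4, -3)*(14 + u((2 - 2)*(1 + 0))) = 4**2*(14 + 1/((2 - 2)*(1 + 0) + sqrt(2))) = 16*(14 + 1/(0*1 + sqrt(2))) = 16*(14 + 1/(0 + sqrt(2))) = 16*(14 + 1/(sqrt(2))) = 16*(14 + sqrt(2)/2) = 224 + 8*sqrt(2)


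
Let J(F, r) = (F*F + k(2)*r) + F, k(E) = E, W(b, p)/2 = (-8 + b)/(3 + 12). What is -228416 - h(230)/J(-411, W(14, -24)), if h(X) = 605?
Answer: -192453731153/842558 ≈ -2.2842e+5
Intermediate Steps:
W(b, p) = -16/15 + 2*b/15 (W(b, p) = 2*((-8 + b)/(3 + 12)) = 2*((-8 + b)/15) = 2*((-8 + b)*(1/15)) = 2*(-8/15 + b/15) = -16/15 + 2*b/15)
J(F, r) = F + F**2 + 2*r (J(F, r) = (F*F + 2*r) + F = (F**2 + 2*r) + F = F + F**2 + 2*r)
-228416 - h(230)/J(-411, W(14, -24)) = -228416 - 605/(-411 + (-411)**2 + 2*(-16/15 + (2/15)*14)) = -228416 - 605/(-411 + 168921 + 2*(-16/15 + 28/15)) = -228416 - 605/(-411 + 168921 + 2*(4/5)) = -228416 - 605/(-411 + 168921 + 8/5) = -228416 - 605/842558/5 = -228416 - 605*5/842558 = -228416 - 1*3025/842558 = -228416 - 3025/842558 = -192453731153/842558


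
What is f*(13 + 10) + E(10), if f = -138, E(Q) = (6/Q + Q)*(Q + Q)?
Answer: -2962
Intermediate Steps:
E(Q) = 2*Q*(Q + 6/Q) (E(Q) = (Q + 6/Q)*(2*Q) = 2*Q*(Q + 6/Q))
f*(13 + 10) + E(10) = -138*(13 + 10) + (12 + 2*10²) = -138*23 + (12 + 2*100) = -3174 + (12 + 200) = -3174 + 212 = -2962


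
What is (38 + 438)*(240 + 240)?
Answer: 228480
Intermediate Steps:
(38 + 438)*(240 + 240) = 476*480 = 228480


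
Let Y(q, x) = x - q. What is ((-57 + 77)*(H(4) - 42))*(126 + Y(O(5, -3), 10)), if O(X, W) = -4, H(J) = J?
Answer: -106400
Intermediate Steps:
((-57 + 77)*(H(4) - 42))*(126 + Y(O(5, -3), 10)) = ((-57 + 77)*(4 - 42))*(126 + (10 - 1*(-4))) = (20*(-38))*(126 + (10 + 4)) = -760*(126 + 14) = -760*140 = -106400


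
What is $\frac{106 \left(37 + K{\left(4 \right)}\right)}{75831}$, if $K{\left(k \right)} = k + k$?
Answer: $\frac{1590}{25277} \approx 0.062903$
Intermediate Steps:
$K{\left(k \right)} = 2 k$
$\frac{106 \left(37 + K{\left(4 \right)}\right)}{75831} = \frac{106 \left(37 + 2 \cdot 4\right)}{75831} = 106 \left(37 + 8\right) \frac{1}{75831} = 106 \cdot 45 \cdot \frac{1}{75831} = 4770 \cdot \frac{1}{75831} = \frac{1590}{25277}$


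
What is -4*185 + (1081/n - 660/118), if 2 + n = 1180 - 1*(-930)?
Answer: -92667141/124372 ≈ -745.08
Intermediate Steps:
n = 2108 (n = -2 + (1180 - 1*(-930)) = -2 + (1180 + 930) = -2 + 2110 = 2108)
-4*185 + (1081/n - 660/118) = -4*185 + (1081/2108 - 660/118) = -740 + (1081*(1/2108) - 660*1/118) = -740 + (1081/2108 - 330/59) = -740 - 631861/124372 = -92667141/124372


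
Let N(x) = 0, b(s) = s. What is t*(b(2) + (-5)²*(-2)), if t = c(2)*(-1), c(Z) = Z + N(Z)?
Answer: 96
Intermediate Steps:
c(Z) = Z (c(Z) = Z + 0 = Z)
t = -2 (t = 2*(-1) = -2)
t*(b(2) + (-5)²*(-2)) = -2*(2 + (-5)²*(-2)) = -2*(2 + 25*(-2)) = -2*(2 - 50) = -2*(-48) = 96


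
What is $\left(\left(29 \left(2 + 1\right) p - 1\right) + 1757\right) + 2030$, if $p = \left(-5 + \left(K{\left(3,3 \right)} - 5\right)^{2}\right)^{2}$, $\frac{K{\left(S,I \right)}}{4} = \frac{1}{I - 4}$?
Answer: $506298$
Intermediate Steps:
$K{\left(S,I \right)} = \frac{4}{-4 + I}$ ($K{\left(S,I \right)} = \frac{4}{I - 4} = \frac{4}{-4 + I}$)
$p = 5776$ ($p = \left(-5 + \left(\frac{4}{-4 + 3} - 5\right)^{2}\right)^{2} = \left(-5 + \left(\frac{4}{-1} - 5\right)^{2}\right)^{2} = \left(-5 + \left(4 \left(-1\right) - 5\right)^{2}\right)^{2} = \left(-5 + \left(-4 - 5\right)^{2}\right)^{2} = \left(-5 + \left(-9\right)^{2}\right)^{2} = \left(-5 + 81\right)^{2} = 76^{2} = 5776$)
$\left(\left(29 \left(2 + 1\right) p - 1\right) + 1757\right) + 2030 = \left(\left(29 \left(2 + 1\right) 5776 - 1\right) + 1757\right) + 2030 = \left(\left(29 \cdot 3 \cdot 5776 - 1\right) + 1757\right) + 2030 = \left(\left(29 \cdot 17328 - 1\right) + 1757\right) + 2030 = \left(\left(502512 - 1\right) + 1757\right) + 2030 = \left(502511 + 1757\right) + 2030 = 504268 + 2030 = 506298$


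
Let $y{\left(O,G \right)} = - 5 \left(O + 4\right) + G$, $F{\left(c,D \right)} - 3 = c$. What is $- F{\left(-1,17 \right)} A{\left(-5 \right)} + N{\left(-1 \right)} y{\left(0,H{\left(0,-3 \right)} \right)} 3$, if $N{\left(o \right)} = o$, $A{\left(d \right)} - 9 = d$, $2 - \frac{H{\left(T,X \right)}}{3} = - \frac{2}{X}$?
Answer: $40$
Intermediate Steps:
$F{\left(c,D \right)} = 3 + c$
$H{\left(T,X \right)} = 6 + \frac{6}{X}$ ($H{\left(T,X \right)} = 6 - 3 \left(- \frac{2}{X}\right) = 6 + \frac{6}{X}$)
$A{\left(d \right)} = 9 + d$
$y{\left(O,G \right)} = -20 + G - 5 O$ ($y{\left(O,G \right)} = - 5 \left(4 + O\right) + G = \left(-20 - 5 O\right) + G = -20 + G - 5 O$)
$- F{\left(-1,17 \right)} A{\left(-5 \right)} + N{\left(-1 \right)} y{\left(0,H{\left(0,-3 \right)} \right)} 3 = - (3 - 1) \left(9 - 5\right) + - (-20 + \left(6 + \frac{6}{-3}\right) - 0) 3 = \left(-1\right) 2 \cdot 4 + - (-20 + \left(6 + 6 \left(- \frac{1}{3}\right)\right) + 0) 3 = \left(-2\right) 4 + - (-20 + \left(6 - 2\right) + 0) 3 = -8 + - (-20 + 4 + 0) 3 = -8 + \left(-1\right) \left(-16\right) 3 = -8 + 16 \cdot 3 = -8 + 48 = 40$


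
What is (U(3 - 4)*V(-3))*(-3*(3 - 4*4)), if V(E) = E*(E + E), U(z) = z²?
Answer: 702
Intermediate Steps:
V(E) = 2*E² (V(E) = E*(2*E) = 2*E²)
(U(3 - 4)*V(-3))*(-3*(3 - 4*4)) = ((3 - 4)²*(2*(-3)²))*(-3*(3 - 4*4)) = ((-1)²*(2*9))*(-3*(3 - 16)) = (1*18)*(-3*(-13)) = 18*39 = 702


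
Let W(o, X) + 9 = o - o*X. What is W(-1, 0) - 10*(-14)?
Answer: 130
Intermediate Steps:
W(o, X) = -9 + o - X*o (W(o, X) = -9 + (o - o*X) = -9 + (o - X*o) = -9 + o - X*o)
W(-1, 0) - 10*(-14) = (-9 - 1 - 1*0*(-1)) - 10*(-14) = (-9 - 1 + 0) + 140 = -10 + 140 = 130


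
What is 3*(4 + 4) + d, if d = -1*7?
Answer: 17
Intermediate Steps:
d = -7
3*(4 + 4) + d = 3*(4 + 4) - 7 = 3*8 - 7 = 24 - 7 = 17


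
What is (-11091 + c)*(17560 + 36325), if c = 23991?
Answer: 695116500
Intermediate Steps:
(-11091 + c)*(17560 + 36325) = (-11091 + 23991)*(17560 + 36325) = 12900*53885 = 695116500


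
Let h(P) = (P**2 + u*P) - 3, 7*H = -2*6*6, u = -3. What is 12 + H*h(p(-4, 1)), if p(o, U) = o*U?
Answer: -1716/7 ≈ -245.14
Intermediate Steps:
H = -72/7 (H = (-2*6*6)/7 = (-12*6)/7 = (1/7)*(-72) = -72/7 ≈ -10.286)
p(o, U) = U*o
h(P) = -3 + P**2 - 3*P (h(P) = (P**2 - 3*P) - 3 = -3 + P**2 - 3*P)
12 + H*h(p(-4, 1)) = 12 - 72*(-3 + (1*(-4))**2 - 3*(-4))/7 = 12 - 72*(-3 + (-4)**2 - 3*(-4))/7 = 12 - 72*(-3 + 16 + 12)/7 = 12 - 72/7*25 = 12 - 1800/7 = -1716/7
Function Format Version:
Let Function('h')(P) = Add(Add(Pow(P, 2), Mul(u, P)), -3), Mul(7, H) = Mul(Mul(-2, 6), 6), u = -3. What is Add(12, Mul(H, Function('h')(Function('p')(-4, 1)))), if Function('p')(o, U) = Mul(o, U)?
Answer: Rational(-1716, 7) ≈ -245.14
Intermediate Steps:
H = Rational(-72, 7) (H = Mul(Rational(1, 7), Mul(Mul(-2, 6), 6)) = Mul(Rational(1, 7), Mul(-12, 6)) = Mul(Rational(1, 7), -72) = Rational(-72, 7) ≈ -10.286)
Function('p')(o, U) = Mul(U, o)
Function('h')(P) = Add(-3, Pow(P, 2), Mul(-3, P)) (Function('h')(P) = Add(Add(Pow(P, 2), Mul(-3, P)), -3) = Add(-3, Pow(P, 2), Mul(-3, P)))
Add(12, Mul(H, Function('h')(Function('p')(-4, 1)))) = Add(12, Mul(Rational(-72, 7), Add(-3, Pow(Mul(1, -4), 2), Mul(-3, Mul(1, -4))))) = Add(12, Mul(Rational(-72, 7), Add(-3, Pow(-4, 2), Mul(-3, -4)))) = Add(12, Mul(Rational(-72, 7), Add(-3, 16, 12))) = Add(12, Mul(Rational(-72, 7), 25)) = Add(12, Rational(-1800, 7)) = Rational(-1716, 7)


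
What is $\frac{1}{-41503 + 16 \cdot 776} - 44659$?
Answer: $- \frac{1298996334}{29087} \approx -44659.0$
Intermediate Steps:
$\frac{1}{-41503 + 16 \cdot 776} - 44659 = \frac{1}{-41503 + 12416} - 44659 = \frac{1}{-29087} - 44659 = - \frac{1}{29087} - 44659 = - \frac{1298996334}{29087}$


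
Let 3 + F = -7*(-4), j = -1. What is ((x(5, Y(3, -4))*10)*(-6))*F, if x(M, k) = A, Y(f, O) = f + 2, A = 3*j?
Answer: 4500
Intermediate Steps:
A = -3 (A = 3*(-1) = -3)
Y(f, O) = 2 + f
F = 25 (F = -3 - 7*(-4) = -3 + 28 = 25)
x(M, k) = -3
((x(5, Y(3, -4))*10)*(-6))*F = (-3*10*(-6))*25 = -30*(-6)*25 = 180*25 = 4500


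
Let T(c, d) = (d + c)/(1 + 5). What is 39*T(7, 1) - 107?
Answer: -55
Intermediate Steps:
T(c, d) = c/6 + d/6 (T(c, d) = (c + d)/6 = (c + d)*(⅙) = c/6 + d/6)
39*T(7, 1) - 107 = 39*((⅙)*7 + (⅙)*1) - 107 = 39*(7/6 + ⅙) - 107 = 39*(4/3) - 107 = 52 - 107 = -55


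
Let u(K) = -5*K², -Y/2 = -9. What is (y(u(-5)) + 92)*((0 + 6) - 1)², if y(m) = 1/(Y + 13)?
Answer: 71325/31 ≈ 2300.8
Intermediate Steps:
Y = 18 (Y = -2*(-9) = 18)
y(m) = 1/31 (y(m) = 1/(18 + 13) = 1/31)
(y(u(-5)) + 92)*((0 + 6) - 1)² = (1/31 + 92)*((0 + 6) - 1)² = 2853*(6 - 1)²/31 = (2853/31)*5² = (2853/31)*25 = 71325/31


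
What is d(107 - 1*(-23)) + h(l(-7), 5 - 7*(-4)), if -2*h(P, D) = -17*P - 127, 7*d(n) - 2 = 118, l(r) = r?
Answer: 148/7 ≈ 21.143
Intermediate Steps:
d(n) = 120/7 (d(n) = 2/7 + (⅐)*118 = 2/7 + 118/7 = 120/7)
h(P, D) = 127/2 + 17*P/2 (h(P, D) = -(-17*P - 127)/2 = -(-127 - 17*P)/2 = 127/2 + 17*P/2)
d(107 - 1*(-23)) + h(l(-7), 5 - 7*(-4)) = 120/7 + (127/2 + (17/2)*(-7)) = 120/7 + (127/2 - 119/2) = 120/7 + 4 = 148/7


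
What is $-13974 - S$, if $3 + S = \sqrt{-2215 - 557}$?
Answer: $-13971 - 6 i \sqrt{77} \approx -13971.0 - 52.65 i$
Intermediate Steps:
$S = -3 + 6 i \sqrt{77}$ ($S = -3 + \sqrt{-2215 - 557} = -3 + \sqrt{-2772} = -3 + 6 i \sqrt{77} \approx -3.0 + 52.65 i$)
$-13974 - S = -13974 - \left(-3 + 6 i \sqrt{77}\right) = -13974 + \left(3 - 6 i \sqrt{77}\right) = -13971 - 6 i \sqrt{77}$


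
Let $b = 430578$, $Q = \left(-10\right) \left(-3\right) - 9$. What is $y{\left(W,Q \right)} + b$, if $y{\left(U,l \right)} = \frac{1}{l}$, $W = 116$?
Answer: $\frac{9042139}{21} \approx 4.3058 \cdot 10^{5}$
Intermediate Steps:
$Q = 21$ ($Q = 30 - 9 = 21$)
$y{\left(W,Q \right)} + b = \frac{1}{21} + 430578 = \frac{9042139}{21}$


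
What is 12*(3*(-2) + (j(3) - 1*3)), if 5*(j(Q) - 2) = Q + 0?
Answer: -384/5 ≈ -76.800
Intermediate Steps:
j(Q) = 2 + Q/5 (j(Q) = 2 + (Q + 0)/5 = 2 + Q/5)
12*(3*(-2) + (j(3) - 1*3)) = 12*(3*(-2) + ((2 + (⅕)*3) - 1*3)) = 12*(-6 + ((2 + ⅗) - 3)) = 12*(-6 + (13/5 - 3)) = 12*(-6 - ⅖) = 12*(-32/5) = -384/5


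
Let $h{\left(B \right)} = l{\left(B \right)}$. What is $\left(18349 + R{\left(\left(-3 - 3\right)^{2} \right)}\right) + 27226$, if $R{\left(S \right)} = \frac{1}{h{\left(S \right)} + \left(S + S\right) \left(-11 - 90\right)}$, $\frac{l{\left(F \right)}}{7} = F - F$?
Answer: $\frac{331421399}{7272} \approx 45575.0$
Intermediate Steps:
$l{\left(F \right)} = 0$ ($l{\left(F \right)} = 7 \left(F - F\right) = 7 \cdot 0 = 0$)
$h{\left(B \right)} = 0$
$R{\left(S \right)} = - \frac{1}{202 S}$ ($R{\left(S \right)} = \frac{1}{0 + \left(S + S\right) \left(-11 - 90\right)} = \frac{1}{0 + 2 S \left(-101\right)} = \frac{1}{0 - 202 S} = \frac{1}{\left(-202\right) S} = - \frac{1}{202 S}$)
$\left(18349 + R{\left(\left(-3 - 3\right)^{2} \right)}\right) + 27226 = \left(18349 - \frac{1}{202 \left(-3 - 3\right)^{2}}\right) + 27226 = \left(18349 - \frac{1}{202 \left(-6\right)^{2}}\right) + 27226 = \left(18349 - \frac{1}{202 \cdot 36}\right) + 27226 = \left(18349 - \frac{1}{7272}\right) + 27226 = \frac{133433927}{7272} + 27226 = \frac{331421399}{7272}$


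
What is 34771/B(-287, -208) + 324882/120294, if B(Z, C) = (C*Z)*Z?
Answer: 7536504055/2792638576 ≈ 2.6987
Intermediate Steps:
B(Z, C) = C*Z**2
34771/B(-287, -208) + 324882/120294 = 34771/((-208*(-287)**2)) + 324882/120294 = 34771/((-208*82369)) + 324882*(1/120294) = 34771/(-17132752) + 18049/6683 = 34771*(-1/17132752) + 18049/6683 = -34771/17132752 + 18049/6683 = 7536504055/2792638576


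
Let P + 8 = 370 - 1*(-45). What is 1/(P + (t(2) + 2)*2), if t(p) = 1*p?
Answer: 1/415 ≈ 0.0024096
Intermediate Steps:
t(p) = p
P = 407 (P = -8 + (370 - 1*(-45)) = -8 + (370 + 45) = -8 + 415 = 407)
1/(P + (t(2) + 2)*2) = 1/(407 + (2 + 2)*2) = 1/(407 + 4*2) = 1/(407 + 8) = 1/415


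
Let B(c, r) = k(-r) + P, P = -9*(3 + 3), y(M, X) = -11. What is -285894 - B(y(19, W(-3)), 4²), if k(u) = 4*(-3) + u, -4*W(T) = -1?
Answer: -285812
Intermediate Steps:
W(T) = ¼ (W(T) = -¼*(-1) = ¼)
k(u) = -12 + u
P = -54 (P = -9*6 = -54)
B(c, r) = -66 - r (B(c, r) = (-12 - r) - 54 = -66 - r)
-285894 - B(y(19, W(-3)), 4²) = -285894 - (-66 - 1*4²) = -285894 - (-66 - 1*16) = -285894 - (-66 - 16) = -285894 - 1*(-82) = -285894 + 82 = -285812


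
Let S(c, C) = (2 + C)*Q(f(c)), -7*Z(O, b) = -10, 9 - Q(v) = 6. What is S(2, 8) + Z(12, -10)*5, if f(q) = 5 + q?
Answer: 260/7 ≈ 37.143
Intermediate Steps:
Q(v) = 3 (Q(v) = 9 - 1*6 = 9 - 6 = 3)
Z(O, b) = 10/7 (Z(O, b) = -⅐*(-10) = 10/7)
S(c, C) = 6 + 3*C (S(c, C) = (2 + C)*3 = 6 + 3*C)
S(2, 8) + Z(12, -10)*5 = (6 + 3*8) + (10/7)*5 = (6 + 24) + 50/7 = 30 + 50/7 = 260/7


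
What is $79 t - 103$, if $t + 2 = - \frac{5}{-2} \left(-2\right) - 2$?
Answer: $-814$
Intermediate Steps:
$t = -9$ ($t = -2 + \left(- \frac{5}{-2} \left(-2\right) - 2\right) = -2 + \left(\left(-5\right) \left(- \frac{1}{2}\right) \left(-2\right) - 2\right) = -2 + \left(\frac{5}{2} \left(-2\right) - 2\right) = -2 - 7 = -9$)
$79 t - 103 = 79 \left(-9\right) - 103 = -711 - 103 = -814$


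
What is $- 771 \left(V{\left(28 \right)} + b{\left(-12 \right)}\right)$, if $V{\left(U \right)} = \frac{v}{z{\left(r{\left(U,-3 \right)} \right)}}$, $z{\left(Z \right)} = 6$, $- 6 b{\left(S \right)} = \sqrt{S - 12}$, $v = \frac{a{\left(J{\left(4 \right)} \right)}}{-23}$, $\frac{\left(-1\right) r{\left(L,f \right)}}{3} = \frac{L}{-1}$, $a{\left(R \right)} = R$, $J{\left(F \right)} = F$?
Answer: $\frac{514}{23} + 257 i \sqrt{6} \approx 22.348 + 629.52 i$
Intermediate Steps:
$r{\left(L,f \right)} = 3 L$ ($r{\left(L,f \right)} = - 3 \frac{L}{-1} = - 3 L \left(-1\right) = - 3 \left(- L\right) = 3 L$)
$v = - \frac{4}{23}$ ($v = \frac{4}{-23} = 4 \left(- \frac{1}{23}\right) = - \frac{4}{23} \approx -0.17391$)
$b{\left(S \right)} = - \frac{\sqrt{-12 + S}}{6}$ ($b{\left(S \right)} = - \frac{\sqrt{S - 12}}{6} = - \frac{\sqrt{-12 + S}}{6}$)
$V{\left(U \right)} = - \frac{2}{69}$ ($V{\left(U \right)} = - \frac{4}{23 \cdot 6} = \left(- \frac{4}{23}\right) \frac{1}{6} = - \frac{2}{69}$)
$- 771 \left(V{\left(28 \right)} + b{\left(-12 \right)}\right) = - 771 \left(- \frac{2}{69} - \frac{\sqrt{-12 - 12}}{6}\right) = - 771 \left(- \frac{2}{69} - \frac{\sqrt{-24}}{6}\right) = - 771 \left(- \frac{2}{69} - \frac{2 i \sqrt{6}}{6}\right) = - 771 \left(- \frac{2}{69} - \frac{i \sqrt{6}}{3}\right) = \frac{514}{23} + 257 i \sqrt{6}$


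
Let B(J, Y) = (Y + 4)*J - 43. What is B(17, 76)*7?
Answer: 9219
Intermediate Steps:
B(J, Y) = -43 + J*(4 + Y) (B(J, Y) = (4 + Y)*J - 43 = J*(4 + Y) - 43 = -43 + J*(4 + Y))
B(17, 76)*7 = (-43 + 4*17 + 17*76)*7 = (-43 + 68 + 1292)*7 = 1317*7 = 9219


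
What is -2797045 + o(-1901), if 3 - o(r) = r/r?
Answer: -2797043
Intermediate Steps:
o(r) = 2 (o(r) = 3 - r/r = 3 - 1*1 = 3 - 1 = 2)
-2797045 + o(-1901) = -2797045 + 2 = -2797043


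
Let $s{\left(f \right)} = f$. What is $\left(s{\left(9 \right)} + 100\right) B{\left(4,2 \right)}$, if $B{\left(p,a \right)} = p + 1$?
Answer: $545$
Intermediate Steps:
$B{\left(p,a \right)} = 1 + p$
$\left(s{\left(9 \right)} + 100\right) B{\left(4,2 \right)} = \left(9 + 100\right) \left(1 + 4\right) = 109 \cdot 5 = 545$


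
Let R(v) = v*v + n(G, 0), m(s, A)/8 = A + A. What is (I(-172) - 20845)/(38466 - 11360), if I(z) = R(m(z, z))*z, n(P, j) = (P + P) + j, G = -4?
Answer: -1302662157/27106 ≈ -48058.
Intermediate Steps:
n(P, j) = j + 2*P (n(P, j) = 2*P + j = j + 2*P)
m(s, A) = 16*A (m(s, A) = 8*(A + A) = 8*(2*A) = 16*A)
R(v) = -8 + v² (R(v) = v*v + (0 + 2*(-4)) = v² + (0 - 8) = v² - 8 = -8 + v²)
I(z) = z*(-8 + 256*z²) (I(z) = (-8 + (16*z)²)*z = (-8 + 256*z²)*z = z*(-8 + 256*z²))
(I(-172) - 20845)/(38466 - 11360) = ((-8*(-172) + 256*(-172)³) - 20845)/(38466 - 11360) = ((1376 + 256*(-5088448)) - 20845)/27106 = ((1376 - 1302642688) - 20845)*(1/27106) = (-1302641312 - 20845)*(1/27106) = -1302662157*1/27106 = -1302662157/27106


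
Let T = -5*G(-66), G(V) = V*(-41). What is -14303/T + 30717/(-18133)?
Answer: -156244711/245339490 ≈ -0.63685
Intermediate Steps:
G(V) = -41*V
T = -13530 (T = -(-205)*(-66) = -5*2706 = -13530)
-14303/T + 30717/(-18133) = -14303/(-13530) + 30717/(-18133) = -14303*(-1/13530) + 30717*(-1/18133) = 14303/13530 - 30717/18133 = -156244711/245339490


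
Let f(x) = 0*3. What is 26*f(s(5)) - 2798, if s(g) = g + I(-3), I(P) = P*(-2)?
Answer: -2798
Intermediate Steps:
I(P) = -2*P
s(g) = 6 + g (s(g) = g - 2*(-3) = g + 6 = 6 + g)
f(x) = 0
26*f(s(5)) - 2798 = 26*0 - 2798 = 0 - 2798 = -2798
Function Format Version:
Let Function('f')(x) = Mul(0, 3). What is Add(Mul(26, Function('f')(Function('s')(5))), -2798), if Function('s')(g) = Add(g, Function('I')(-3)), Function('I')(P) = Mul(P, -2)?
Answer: -2798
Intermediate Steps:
Function('I')(P) = Mul(-2, P)
Function('s')(g) = Add(6, g) (Function('s')(g) = Add(g, Mul(-2, -3)) = Add(g, 6) = Add(6, g))
Function('f')(x) = 0
Add(Mul(26, Function('f')(Function('s')(5))), -2798) = Add(Mul(26, 0), -2798) = Add(0, -2798) = -2798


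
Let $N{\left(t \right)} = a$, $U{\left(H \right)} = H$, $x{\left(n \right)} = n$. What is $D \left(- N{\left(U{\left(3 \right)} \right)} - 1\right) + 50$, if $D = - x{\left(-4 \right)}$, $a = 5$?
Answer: $26$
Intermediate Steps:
$N{\left(t \right)} = 5$
$D = 4$ ($D = \left(-1\right) \left(-4\right) = 4$)
$D \left(- N{\left(U{\left(3 \right)} \right)} - 1\right) + 50 = 4 \left(\left(-1\right) 5 - 1\right) + 50 = 4 \left(-5 - 1\right) + 50 = 4 \left(-6\right) + 50 = -24 + 50 = 26$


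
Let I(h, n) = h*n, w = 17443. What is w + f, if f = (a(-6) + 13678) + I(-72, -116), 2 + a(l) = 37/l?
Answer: 236789/6 ≈ 39465.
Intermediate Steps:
a(l) = -2 + 37/l
f = 132131/6 (f = ((-2 + 37/(-6)) + 13678) - 72*(-116) = ((-2 + 37*(-1/6)) + 13678) + 8352 = ((-2 - 37/6) + 13678) + 8352 = (-49/6 + 13678) + 8352 = 82019/6 + 8352 = 132131/6 ≈ 22022.)
w + f = 17443 + 132131/6 = 236789/6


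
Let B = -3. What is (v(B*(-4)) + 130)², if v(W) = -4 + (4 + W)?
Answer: 20164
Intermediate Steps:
v(W) = W
(v(B*(-4)) + 130)² = (-3*(-4) + 130)² = (12 + 130)² = 142² = 20164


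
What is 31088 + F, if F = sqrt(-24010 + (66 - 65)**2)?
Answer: 31088 + I*sqrt(24009) ≈ 31088.0 + 154.95*I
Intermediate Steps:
F = I*sqrt(24009) (F = sqrt(-24010 + 1**2) = sqrt(-24010 + 1) = sqrt(-24009) = I*sqrt(24009) ≈ 154.95*I)
31088 + F = 31088 + I*sqrt(24009)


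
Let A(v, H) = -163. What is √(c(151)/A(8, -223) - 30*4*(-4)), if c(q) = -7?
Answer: 13*√75469/163 ≈ 21.910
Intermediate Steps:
√(c(151)/A(8, -223) - 30*4*(-4)) = √(-7/(-163) - 30*4*(-4)) = √(-7*(-1/163) - 120*(-4)) = √(7/163 + 480) = √(78247/163) = 13*√75469/163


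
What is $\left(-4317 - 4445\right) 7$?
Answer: $-61334$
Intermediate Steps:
$\left(-4317 - 4445\right) 7 = \left(-8762\right) 7 = -61334$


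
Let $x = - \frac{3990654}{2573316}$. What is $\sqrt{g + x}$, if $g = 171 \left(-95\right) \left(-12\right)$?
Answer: $\frac{\sqrt{442686448718786}}{47654} \approx 441.52$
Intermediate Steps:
$x = - \frac{73901}{47654}$ ($x = \left(-3990654\right) \frac{1}{2573316} = - \frac{73901}{47654} \approx -1.5508$)
$g = 194940$ ($g = \left(-16245\right) \left(-12\right) = 194940$)
$\sqrt{g + x} = \sqrt{194940 - \frac{73901}{47654}} = \sqrt{\frac{9289596859}{47654}} = \frac{\sqrt{442686448718786}}{47654}$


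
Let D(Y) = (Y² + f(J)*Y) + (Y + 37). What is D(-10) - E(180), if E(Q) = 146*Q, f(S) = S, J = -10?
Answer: -26053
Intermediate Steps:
D(Y) = 37 + Y² - 9*Y (D(Y) = (Y² - 10*Y) + (Y + 37) = (Y² - 10*Y) + (37 + Y) = 37 + Y² - 9*Y)
D(-10) - E(180) = (37 + (-10)² - 9*(-10)) - 146*180 = (37 + 100 + 90) - 1*26280 = 227 - 26280 = -26053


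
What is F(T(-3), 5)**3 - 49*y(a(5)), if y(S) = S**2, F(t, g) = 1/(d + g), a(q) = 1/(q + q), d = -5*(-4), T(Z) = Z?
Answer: -30621/62500 ≈ -0.48994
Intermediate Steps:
d = 20
a(q) = 1/(2*q)
F(t, g) = 1/(20 + g)
F(T(-3), 5)**3 - 49*y(a(5)) = (1/(20 + 5))**3 - 49*((1/2)/5)**2 = (1/25)**3 - 49*((1/2)*(1/5))**2 = (1/25)**3 - 49*(1/10)**2 = 1/15625 - 49*1/100 = 1/15625 - 49/100 = -30621/62500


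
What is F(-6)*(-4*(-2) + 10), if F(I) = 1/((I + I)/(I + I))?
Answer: 18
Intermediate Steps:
F(I) = 1 (F(I) = 1/((2*I)/((2*I))) = 1/((2*I)*(1/(2*I))) = 1/1 = 1)
F(-6)*(-4*(-2) + 10) = 1*(-4*(-2) + 10) = 1*(8 + 10) = 1*18 = 18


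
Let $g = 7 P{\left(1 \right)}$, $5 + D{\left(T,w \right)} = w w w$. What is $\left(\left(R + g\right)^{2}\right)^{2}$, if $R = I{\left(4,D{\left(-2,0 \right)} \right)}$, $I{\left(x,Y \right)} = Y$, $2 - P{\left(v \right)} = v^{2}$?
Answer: $16$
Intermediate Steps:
$D{\left(T,w \right)} = -5 + w^{3}$ ($D{\left(T,w \right)} = -5 + w w w = -5 + w^{2} w = -5 + w^{3}$)
$P{\left(v \right)} = 2 - v^{2}$
$R = -5$ ($R = -5 + 0^{3} = -5 + 0 = -5$)
$g = 7$ ($g = 7 \left(2 - 1^{2}\right) = 7 \left(2 - 1\right) = 7 \cdot 1 = 7$)
$\left(\left(R + g\right)^{2}\right)^{2} = \left(\left(-5 + 7\right)^{2}\right)^{2} = \left(2^{2}\right)^{2} = 4^{2} = 16$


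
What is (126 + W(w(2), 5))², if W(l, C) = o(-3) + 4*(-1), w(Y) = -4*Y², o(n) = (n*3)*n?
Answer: 22201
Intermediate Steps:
o(n) = 3*n² (o(n) = (3*n)*n = 3*n²)
W(l, C) = 23 (W(l, C) = 3*(-3)² + 4*(-1) = 3*9 - 4 = 27 - 4 = 23)
(126 + W(w(2), 5))² = (126 + 23)² = 149² = 22201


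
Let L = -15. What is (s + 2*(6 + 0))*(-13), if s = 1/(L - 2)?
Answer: -2639/17 ≈ -155.24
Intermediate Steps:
s = -1/17 (s = 1/(-15 - 2) = 1/(-17) = -1/17 ≈ -0.058824)
(s + 2*(6 + 0))*(-13) = (-1/17 + 2*(6 + 0))*(-13) = (-1/17 + 2*6)*(-13) = (-1/17 + 12)*(-13) = (203/17)*(-13) = -2639/17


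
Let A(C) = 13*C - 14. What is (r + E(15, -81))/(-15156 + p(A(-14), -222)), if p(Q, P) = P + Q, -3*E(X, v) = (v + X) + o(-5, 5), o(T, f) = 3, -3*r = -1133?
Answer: -46/1797 ≈ -0.025598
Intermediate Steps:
r = 1133/3 (r = -1/3*(-1133) = 1133/3 ≈ 377.67)
A(C) = -14 + 13*C
E(X, v) = -1 - X/3 - v/3 (E(X, v) = -((v + X) + 3)/3 = -((X + v) + 3)/3 = -(3 + X + v)/3 = -1 - X/3 - v/3)
(r + E(15, -81))/(-15156 + p(A(-14), -222)) = (1133/3 + (-1 - 1/3*15 - 1/3*(-81)))/(-15156 + (-222 + (-14 + 13*(-14)))) = (1133/3 + (-1 - 5 + 27))/(-15156 + (-222 + (-14 - 182))) = (1133/3 + 21)/(-15156 + (-222 - 196)) = 1196/(3*(-15156 - 418)) = (1196/3)/(-15574) = (1196/3)*(-1/15574) = -46/1797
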